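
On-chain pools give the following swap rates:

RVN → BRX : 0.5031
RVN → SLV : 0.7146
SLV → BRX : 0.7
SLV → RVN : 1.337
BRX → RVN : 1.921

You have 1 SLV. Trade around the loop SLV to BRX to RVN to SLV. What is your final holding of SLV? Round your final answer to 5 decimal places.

1 SLV × 0.7 = 0.7 BRX
0.7 BRX × 1.921 = 1.3447 RVN
1.3447 RVN × 0.7146 = 0.96092262 SLV

0.96092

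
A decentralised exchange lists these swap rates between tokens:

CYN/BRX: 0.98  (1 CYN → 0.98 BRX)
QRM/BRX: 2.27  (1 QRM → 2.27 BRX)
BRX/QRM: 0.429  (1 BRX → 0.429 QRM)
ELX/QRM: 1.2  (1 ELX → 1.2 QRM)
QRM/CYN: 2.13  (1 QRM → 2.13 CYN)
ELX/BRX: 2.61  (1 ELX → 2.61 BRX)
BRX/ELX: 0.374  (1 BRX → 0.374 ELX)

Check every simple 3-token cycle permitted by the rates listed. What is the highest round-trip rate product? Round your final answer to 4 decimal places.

BRX→ELX→QRM→BRX: 0.374 × 1.2 × 2.27 = 1.01878
CYN→BRX→QRM→CYN: 0.98 × 0.429 × 2.13 = 0.89549
Maximum is BRX→ELX→QRM→BRX at 1.0188; arbitrage exists.

1.0188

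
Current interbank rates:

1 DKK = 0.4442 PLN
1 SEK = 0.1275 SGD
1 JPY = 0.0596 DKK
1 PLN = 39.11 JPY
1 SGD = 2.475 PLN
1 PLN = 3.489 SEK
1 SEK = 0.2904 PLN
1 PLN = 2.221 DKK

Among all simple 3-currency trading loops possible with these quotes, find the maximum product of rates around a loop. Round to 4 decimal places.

1.1010

SGD→PLN→SEK→SGD: 2.475 × 3.489 × 0.1275 = 1.10100
PLN→JPY→DKK→PLN: 39.11 × 0.0596 × 0.4442 = 1.03541
Maximum is SGD→PLN→SEK→SGD at 1.1010; arbitrage exists.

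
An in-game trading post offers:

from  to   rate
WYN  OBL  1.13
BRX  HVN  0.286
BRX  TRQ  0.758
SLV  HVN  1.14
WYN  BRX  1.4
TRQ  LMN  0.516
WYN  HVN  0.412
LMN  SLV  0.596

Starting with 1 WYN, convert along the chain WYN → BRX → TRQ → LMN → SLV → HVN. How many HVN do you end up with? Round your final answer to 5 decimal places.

0.37205

1 WYN × 1.4 = 1.4 BRX
1.4 BRX × 0.758 = 1.0612 TRQ
1.0612 TRQ × 0.516 = 0.5475792 LMN
0.5475792 LMN × 0.596 = 0.3263572032 SLV
0.3263572032 SLV × 1.14 = 0.372047211648 HVN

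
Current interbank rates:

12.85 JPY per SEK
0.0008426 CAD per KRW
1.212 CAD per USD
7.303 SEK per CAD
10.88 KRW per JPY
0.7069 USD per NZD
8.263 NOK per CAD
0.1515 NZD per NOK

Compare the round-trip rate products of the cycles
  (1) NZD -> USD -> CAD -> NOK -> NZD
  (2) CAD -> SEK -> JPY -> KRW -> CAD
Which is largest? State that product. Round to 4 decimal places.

1.0725

(1) 0.7069 × 1.212 × 8.263 × 0.1515 = 1.07253
(2) 7.303 × 12.85 × 10.88 × 0.0008426 = 0.86031
Highest is cycle (1) at 1.0725 (>1, arbitrage).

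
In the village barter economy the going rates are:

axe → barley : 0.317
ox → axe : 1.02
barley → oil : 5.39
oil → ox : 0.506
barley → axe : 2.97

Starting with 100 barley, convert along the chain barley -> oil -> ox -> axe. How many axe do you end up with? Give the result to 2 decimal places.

100 barley × 5.39 = 539 oil
539 oil × 0.506 = 272.734 ox
272.734 ox × 1.02 = 278.18868 axe

278.19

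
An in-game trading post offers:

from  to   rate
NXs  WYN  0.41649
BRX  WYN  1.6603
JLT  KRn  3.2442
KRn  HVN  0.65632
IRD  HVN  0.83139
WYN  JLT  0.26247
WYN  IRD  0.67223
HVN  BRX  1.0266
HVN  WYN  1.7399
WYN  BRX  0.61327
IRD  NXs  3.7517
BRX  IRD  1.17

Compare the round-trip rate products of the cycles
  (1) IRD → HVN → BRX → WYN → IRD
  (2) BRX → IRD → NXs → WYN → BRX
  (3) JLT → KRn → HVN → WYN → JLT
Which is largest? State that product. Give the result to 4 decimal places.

1.1212

(1) 0.83139 × 1.0266 × 1.6603 × 0.67223 = 0.95260
(2) 1.17 × 3.7517 × 0.41649 × 0.61327 = 1.12117
(3) 3.2442 × 0.65632 × 1.7399 × 0.26247 = 0.97236
Highest is cycle (2) at 1.1212 (>1, arbitrage).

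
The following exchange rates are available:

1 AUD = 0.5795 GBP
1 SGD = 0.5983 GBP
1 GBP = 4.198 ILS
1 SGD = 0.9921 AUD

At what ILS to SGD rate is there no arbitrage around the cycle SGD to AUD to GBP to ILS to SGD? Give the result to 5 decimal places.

0.41433

Known legs of the cycle: 0.9921 × 0.5795 × 4.198 = 2.4135223461
For no arbitrage the full-cycle product must be 1, so the missing rate is 1 / 2.4135223461 ≈ 0.4143322.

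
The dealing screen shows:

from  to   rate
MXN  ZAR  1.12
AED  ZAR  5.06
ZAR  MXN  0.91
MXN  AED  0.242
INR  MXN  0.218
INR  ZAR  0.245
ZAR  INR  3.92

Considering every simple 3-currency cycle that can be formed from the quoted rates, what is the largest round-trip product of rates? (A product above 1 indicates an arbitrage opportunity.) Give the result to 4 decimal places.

ZAR→MXN→AED→ZAR: 0.91 × 0.242 × 5.06 = 1.11431
INR→MXN→ZAR→INR: 0.218 × 1.12 × 3.92 = 0.95711
Maximum is ZAR→MXN→AED→ZAR at 1.1143; arbitrage exists.

1.1143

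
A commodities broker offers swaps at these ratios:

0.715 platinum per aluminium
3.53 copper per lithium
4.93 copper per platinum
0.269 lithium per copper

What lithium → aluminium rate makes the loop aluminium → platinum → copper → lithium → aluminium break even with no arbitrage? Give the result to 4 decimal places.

1.0546

Known legs of the cycle: 0.715 × 4.93 × 0.269 = 0.94821155
For no arbitrage the full-cycle product must be 1, so the missing rate is 1 / 0.94821155 ≈ 1.054617.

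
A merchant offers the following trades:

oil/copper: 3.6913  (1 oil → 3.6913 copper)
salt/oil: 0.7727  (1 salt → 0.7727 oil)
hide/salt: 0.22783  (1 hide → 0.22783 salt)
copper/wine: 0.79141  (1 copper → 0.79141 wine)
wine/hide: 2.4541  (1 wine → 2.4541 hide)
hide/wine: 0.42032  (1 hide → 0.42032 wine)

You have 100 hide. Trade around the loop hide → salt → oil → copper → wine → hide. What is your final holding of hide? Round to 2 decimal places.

100 hide × 0.22783 = 22.783 salt
22.783 salt × 0.7727 = 17.6044241 oil
17.6044241 oil × 3.6913 = 64.98321068033 copper
64.98321068033 copper × 0.79141 = 51.4283627645199653 wine
51.4283627645199653 wine × 2.4541 = 126.21034506040844684273 hide

126.21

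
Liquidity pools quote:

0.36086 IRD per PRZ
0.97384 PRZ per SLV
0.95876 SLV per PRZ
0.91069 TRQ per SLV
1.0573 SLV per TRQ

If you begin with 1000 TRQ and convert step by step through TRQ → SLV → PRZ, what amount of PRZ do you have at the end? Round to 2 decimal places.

1000 TRQ × 1.0573 = 1057.3 SLV
1057.3 SLV × 0.97384 = 1029.641032 PRZ

1029.64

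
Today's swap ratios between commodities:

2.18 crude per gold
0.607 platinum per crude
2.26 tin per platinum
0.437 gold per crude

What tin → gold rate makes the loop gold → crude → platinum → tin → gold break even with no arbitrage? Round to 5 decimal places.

0.33438

Known legs of the cycle: 2.18 × 0.607 × 2.26 = 2.9905676
For no arbitrage the full-cycle product must be 1, so the missing rate is 1 / 2.9905676 ≈ 0.3343847.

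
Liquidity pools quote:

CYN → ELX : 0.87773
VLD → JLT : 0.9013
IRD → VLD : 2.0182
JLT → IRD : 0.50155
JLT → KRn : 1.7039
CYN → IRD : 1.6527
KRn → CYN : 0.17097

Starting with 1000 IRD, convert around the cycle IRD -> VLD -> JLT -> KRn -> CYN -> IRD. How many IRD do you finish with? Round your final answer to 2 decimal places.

1000 IRD × 2.0182 = 2018.2 VLD
2018.2 VLD × 0.9013 = 1819.00366 JLT
1819.00366 JLT × 1.7039 = 3099.400336274 KRn
3099.400336274 KRn × 0.17097 = 529.90447549276578 CYN
529.90447549276578 CYN × 1.6527 = 875.773126646894004606 IRD

875.77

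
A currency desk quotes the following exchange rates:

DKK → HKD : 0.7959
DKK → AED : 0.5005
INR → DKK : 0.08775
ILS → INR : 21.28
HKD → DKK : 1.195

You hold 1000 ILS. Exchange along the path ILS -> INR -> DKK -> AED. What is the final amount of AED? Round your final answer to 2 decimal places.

934.59

1000 ILS × 21.28 = 21280 INR
21280 INR × 0.08775 = 1867.32 DKK
1867.32 DKK × 0.5005 = 934.59366 AED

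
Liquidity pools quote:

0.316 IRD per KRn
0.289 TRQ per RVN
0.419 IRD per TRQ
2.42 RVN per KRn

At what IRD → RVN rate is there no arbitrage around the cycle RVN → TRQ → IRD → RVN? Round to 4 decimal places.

8.2583

Known legs of the cycle: 0.289 × 0.419 = 0.121091
For no arbitrage the full-cycle product must be 1, so the missing rate is 1 / 0.121091 ≈ 8.258252.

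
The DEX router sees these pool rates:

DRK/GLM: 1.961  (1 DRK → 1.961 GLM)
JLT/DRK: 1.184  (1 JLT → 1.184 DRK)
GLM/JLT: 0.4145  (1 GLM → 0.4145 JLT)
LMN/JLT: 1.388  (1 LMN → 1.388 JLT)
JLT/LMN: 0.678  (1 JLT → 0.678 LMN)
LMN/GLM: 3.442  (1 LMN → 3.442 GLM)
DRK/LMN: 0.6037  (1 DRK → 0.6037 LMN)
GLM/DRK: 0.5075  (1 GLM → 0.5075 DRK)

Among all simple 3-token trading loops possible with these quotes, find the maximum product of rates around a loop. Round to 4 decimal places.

1.0546

LMN→GLM→DRK→LMN: 3.442 × 0.5075 × 0.6037 = 1.05455
LMN→JLT→DRK→LMN: 1.388 × 1.184 × 0.6037 = 0.99212
LMN→GLM→JLT→LMN: 3.442 × 0.4145 × 0.678 = 0.96731
GLM→JLT→DRK→GLM: 0.4145 × 1.184 × 1.961 = 0.96240
Maximum is LMN→GLM→DRK→LMN at 1.0546; arbitrage exists.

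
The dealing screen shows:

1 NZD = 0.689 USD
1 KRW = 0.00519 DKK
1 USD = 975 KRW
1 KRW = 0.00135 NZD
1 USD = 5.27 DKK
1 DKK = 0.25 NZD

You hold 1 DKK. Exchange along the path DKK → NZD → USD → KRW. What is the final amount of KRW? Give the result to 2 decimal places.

1 DKK × 0.25 = 0.25 NZD
0.25 NZD × 0.689 = 0.17225 USD
0.17225 USD × 975 = 167.94375 KRW

167.94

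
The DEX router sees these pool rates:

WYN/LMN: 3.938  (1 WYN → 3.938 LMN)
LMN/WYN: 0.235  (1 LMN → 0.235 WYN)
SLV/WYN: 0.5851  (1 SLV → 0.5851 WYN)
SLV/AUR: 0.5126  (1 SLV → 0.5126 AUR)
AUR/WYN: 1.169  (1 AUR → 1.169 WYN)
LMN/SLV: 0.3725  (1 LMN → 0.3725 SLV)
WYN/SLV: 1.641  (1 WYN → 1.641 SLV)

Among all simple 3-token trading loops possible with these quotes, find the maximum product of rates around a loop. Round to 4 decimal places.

WYN→SLV→AUR→WYN: 1.641 × 0.5126 × 1.169 = 0.98334
WYN→LMN→SLV→WYN: 3.938 × 0.3725 × 0.5851 = 0.85829
Maximum is WYN→SLV→AUR→WYN at 0.9833; no arbitrage — every cycle loses value.

0.9833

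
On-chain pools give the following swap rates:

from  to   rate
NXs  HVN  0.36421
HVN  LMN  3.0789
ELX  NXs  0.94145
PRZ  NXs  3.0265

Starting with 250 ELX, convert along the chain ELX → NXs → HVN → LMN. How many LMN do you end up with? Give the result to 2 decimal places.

250 ELX × 0.94145 = 235.3625 NXs
235.3625 NXs × 0.36421 = 85.721376125 HVN
85.721376125 HVN × 3.0789 = 263.9275449512625 LMN

263.93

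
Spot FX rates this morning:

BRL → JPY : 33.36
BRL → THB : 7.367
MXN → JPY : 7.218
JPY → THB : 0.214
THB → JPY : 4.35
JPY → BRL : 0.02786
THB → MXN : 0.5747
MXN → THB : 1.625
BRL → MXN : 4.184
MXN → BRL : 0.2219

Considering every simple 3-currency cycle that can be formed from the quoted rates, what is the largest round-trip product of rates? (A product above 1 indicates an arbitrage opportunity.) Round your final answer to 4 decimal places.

THB→MXN→BRL→THB: 0.5747 × 0.2219 × 7.367 = 0.93948
JPY→BRL→THB→JPY: 0.02786 × 7.367 × 4.35 = 0.89281
JPY→THB→MXN→JPY: 0.214 × 0.5747 × 7.218 = 0.88771
JPY→BRL→MXN→JPY: 0.02786 × 4.184 × 7.218 = 0.84138
Maximum is THB→MXN→BRL→THB at 0.9395; no arbitrage — every cycle loses value.

0.9395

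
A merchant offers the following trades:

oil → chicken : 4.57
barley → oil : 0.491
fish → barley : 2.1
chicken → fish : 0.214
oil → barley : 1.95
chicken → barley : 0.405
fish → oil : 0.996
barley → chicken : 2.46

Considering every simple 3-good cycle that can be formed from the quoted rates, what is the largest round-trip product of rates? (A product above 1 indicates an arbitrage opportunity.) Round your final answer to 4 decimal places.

chicken→fish→barley→chicken: 0.214 × 2.1 × 2.46 = 1.10552
chicken→fish→oil→chicken: 0.214 × 0.996 × 4.57 = 0.97407
chicken→barley→oil→chicken: 0.405 × 0.491 × 4.57 = 0.90877
Maximum is chicken→fish→barley→chicken at 1.1055; arbitrage exists.

1.1055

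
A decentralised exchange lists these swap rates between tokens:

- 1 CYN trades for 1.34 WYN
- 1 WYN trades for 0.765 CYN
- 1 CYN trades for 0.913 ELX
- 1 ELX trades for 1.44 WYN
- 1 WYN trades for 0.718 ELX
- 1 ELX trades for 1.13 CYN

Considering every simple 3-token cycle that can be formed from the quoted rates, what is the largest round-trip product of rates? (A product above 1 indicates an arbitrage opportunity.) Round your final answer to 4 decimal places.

1.0872

WYN→ELX→CYN→WYN: 0.718 × 1.13 × 1.34 = 1.08720
WYN→CYN→ELX→WYN: 0.765 × 0.913 × 1.44 = 1.00576
Maximum is WYN→ELX→CYN→WYN at 1.0872; arbitrage exists.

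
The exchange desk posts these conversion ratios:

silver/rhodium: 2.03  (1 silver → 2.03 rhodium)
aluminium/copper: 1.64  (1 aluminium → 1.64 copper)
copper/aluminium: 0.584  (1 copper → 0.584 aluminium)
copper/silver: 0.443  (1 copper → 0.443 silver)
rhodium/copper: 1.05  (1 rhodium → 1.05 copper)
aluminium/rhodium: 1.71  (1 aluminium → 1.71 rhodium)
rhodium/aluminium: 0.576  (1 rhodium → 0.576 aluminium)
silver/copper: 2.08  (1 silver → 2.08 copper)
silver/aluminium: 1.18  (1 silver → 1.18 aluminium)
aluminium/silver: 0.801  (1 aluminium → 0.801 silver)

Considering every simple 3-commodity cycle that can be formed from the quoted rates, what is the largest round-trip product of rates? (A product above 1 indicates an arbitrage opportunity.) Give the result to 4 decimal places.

aluminium→rhodium→copper→aluminium: 1.71 × 1.05 × 0.584 = 1.04857
aluminium→silver→copper→aluminium: 0.801 × 2.08 × 0.584 = 0.97299
rhodium→copper→silver→rhodium: 1.05 × 0.443 × 2.03 = 0.94425
aluminium→silver→rhodium→aluminium: 0.801 × 2.03 × 0.576 = 0.93659
aluminium→copper→silver→aluminium: 1.64 × 0.443 × 1.18 = 0.85729
Maximum is aluminium→rhodium→copper→aluminium at 1.0486; arbitrage exists.

1.0486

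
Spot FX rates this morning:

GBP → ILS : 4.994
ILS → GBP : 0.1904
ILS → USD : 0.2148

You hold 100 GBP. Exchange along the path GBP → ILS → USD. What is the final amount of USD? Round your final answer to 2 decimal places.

100 GBP × 4.994 = 499.4 ILS
499.4 ILS × 0.2148 = 107.27112 USD

107.27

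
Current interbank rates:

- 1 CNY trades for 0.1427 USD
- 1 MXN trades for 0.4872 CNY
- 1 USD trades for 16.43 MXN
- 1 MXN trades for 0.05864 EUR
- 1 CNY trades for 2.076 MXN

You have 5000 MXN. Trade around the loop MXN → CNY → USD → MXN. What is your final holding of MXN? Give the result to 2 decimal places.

5000 MXN × 0.4872 = 2436 CNY
2436 CNY × 0.1427 = 347.6172 USD
347.6172 USD × 16.43 = 5711.350596 MXN

5711.35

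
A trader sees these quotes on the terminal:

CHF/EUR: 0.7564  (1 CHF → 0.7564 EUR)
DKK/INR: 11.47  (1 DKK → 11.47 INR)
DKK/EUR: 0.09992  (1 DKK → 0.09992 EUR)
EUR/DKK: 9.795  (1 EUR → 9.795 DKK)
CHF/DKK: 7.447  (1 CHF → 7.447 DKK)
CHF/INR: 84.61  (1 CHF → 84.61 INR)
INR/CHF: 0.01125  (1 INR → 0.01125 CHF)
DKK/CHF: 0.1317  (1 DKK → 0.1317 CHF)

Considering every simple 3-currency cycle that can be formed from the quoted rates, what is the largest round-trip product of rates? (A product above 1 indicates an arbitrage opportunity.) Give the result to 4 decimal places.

0.9758

CHF→EUR→DKK→CHF: 0.7564 × 9.795 × 0.1317 = 0.97576
CHF→DKK→INR→CHF: 7.447 × 11.47 × 0.01125 = 0.96094
Maximum is CHF→EUR→DKK→CHF at 0.9758; no arbitrage — every cycle loses value.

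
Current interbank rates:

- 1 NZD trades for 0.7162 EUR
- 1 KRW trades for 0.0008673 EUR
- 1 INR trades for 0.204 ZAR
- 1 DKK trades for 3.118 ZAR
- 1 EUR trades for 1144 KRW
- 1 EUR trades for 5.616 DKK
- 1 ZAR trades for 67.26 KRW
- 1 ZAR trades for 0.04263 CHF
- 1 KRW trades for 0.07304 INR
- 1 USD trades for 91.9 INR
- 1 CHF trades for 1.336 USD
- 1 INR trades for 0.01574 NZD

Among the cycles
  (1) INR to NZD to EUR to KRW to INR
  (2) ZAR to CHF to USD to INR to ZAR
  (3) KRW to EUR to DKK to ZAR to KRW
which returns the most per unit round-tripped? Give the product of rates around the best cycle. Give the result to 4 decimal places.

1.0677

(1) 0.01574 × 0.7162 × 1144 × 0.07304 = 0.94195
(2) 0.04263 × 1.336 × 91.9 × 0.204 = 1.06774
(3) 0.0008673 × 5.616 × 3.118 × 67.26 = 1.02148
Highest is cycle (2) at 1.0677 (>1, arbitrage).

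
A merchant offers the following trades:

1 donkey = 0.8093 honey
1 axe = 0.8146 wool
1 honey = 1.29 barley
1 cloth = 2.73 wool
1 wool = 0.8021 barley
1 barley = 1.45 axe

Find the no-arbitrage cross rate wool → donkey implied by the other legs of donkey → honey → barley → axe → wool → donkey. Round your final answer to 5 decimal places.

Known legs of the cycle: 0.8093 × 1.29 × 1.45 × 0.8146 = 1.23313793649
For no arbitrage the full-cycle product must be 1, so the missing rate is 1 / 1.23313793649 ≈ 0.8109393.

0.81094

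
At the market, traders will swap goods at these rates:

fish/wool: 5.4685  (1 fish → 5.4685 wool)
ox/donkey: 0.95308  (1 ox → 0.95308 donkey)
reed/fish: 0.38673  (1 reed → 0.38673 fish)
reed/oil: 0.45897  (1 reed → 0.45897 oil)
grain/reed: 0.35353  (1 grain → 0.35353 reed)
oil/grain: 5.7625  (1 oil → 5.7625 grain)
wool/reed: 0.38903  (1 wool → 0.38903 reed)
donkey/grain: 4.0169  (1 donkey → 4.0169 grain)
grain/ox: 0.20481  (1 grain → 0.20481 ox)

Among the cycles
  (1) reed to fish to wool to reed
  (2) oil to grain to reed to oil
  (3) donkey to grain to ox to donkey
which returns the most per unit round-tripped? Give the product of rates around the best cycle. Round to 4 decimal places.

(1) 0.38673 × 5.4685 × 0.38903 = 0.82273
(2) 5.7625 × 0.35353 × 0.45897 = 0.93502
(3) 4.0169 × 0.20481 × 0.95308 = 0.78410
Highest is cycle (2) at 0.9350 (≤1, no arbitrage).

0.9350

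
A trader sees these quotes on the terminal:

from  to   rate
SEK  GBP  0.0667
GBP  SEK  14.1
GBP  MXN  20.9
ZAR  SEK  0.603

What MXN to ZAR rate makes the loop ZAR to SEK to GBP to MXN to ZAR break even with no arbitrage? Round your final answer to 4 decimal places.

1.1896

Known legs of the cycle: 0.603 × 0.0667 × 20.9 = 0.84060009
For no arbitrage the full-cycle product must be 1, so the missing rate is 1 / 0.84060009 ≈ 1.189626.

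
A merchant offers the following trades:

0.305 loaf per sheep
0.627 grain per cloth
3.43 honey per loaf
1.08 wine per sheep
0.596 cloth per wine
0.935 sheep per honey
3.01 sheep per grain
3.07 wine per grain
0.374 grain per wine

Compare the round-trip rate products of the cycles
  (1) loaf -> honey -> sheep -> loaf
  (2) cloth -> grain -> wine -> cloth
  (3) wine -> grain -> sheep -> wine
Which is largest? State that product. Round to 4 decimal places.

(1) 3.43 × 0.935 × 0.305 = 0.97815
(2) 0.627 × 3.07 × 0.596 = 1.14723
(3) 0.374 × 3.01 × 1.08 = 1.21580
Highest is cycle (3) at 1.2158 (>1, arbitrage).

1.2158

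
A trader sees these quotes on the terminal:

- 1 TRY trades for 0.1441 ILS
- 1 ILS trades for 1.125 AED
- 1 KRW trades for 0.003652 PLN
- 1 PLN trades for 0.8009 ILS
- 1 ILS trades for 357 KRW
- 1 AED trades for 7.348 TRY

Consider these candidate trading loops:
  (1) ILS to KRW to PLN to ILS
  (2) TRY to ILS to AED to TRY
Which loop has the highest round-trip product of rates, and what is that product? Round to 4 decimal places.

(1) 357 × 0.003652 × 0.8009 = 1.04418
(2) 0.1441 × 1.125 × 7.348 = 1.19120
Highest is cycle (2) at 1.1912 (>1, arbitrage).

1.1912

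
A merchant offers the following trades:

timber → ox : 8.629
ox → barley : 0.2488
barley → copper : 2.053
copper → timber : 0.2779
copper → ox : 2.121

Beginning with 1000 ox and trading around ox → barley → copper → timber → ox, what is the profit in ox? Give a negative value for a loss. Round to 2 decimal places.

224.87

1000 ox × 0.2488 = 248.8 barley
248.8 barley × 2.053 = 510.7864 copper
510.7864 copper × 0.2779 = 141.94754056 timber
141.94754056 timber × 8.629 = 1224.86532749224 ox
Net change: 1224.86532749224 − 1000 = 224.86532749224 ox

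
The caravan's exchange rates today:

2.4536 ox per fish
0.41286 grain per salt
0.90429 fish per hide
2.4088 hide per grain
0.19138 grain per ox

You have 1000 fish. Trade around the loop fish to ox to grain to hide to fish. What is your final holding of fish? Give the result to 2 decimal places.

1000 fish × 2.4536 = 2453.6 ox
2453.6 ox × 0.19138 = 469.569968 grain
469.569968 grain × 2.4088 = 1131.1001389184 hide
1131.1001389184 hide × 0.90429 = 1022.842544622519936 fish

1022.84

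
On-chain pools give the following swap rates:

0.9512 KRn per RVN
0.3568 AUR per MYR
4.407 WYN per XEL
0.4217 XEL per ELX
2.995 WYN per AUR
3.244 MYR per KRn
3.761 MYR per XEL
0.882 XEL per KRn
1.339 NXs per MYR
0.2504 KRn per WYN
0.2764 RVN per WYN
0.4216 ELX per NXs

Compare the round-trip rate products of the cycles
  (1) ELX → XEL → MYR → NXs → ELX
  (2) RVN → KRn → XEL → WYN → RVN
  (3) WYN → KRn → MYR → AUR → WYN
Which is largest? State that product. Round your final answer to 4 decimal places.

(1) 0.4217 × 3.761 × 1.339 × 0.4216 = 0.89534
(2) 0.9512 × 0.882 × 4.407 × 0.2764 = 1.02193
(3) 0.2504 × 3.244 × 0.3568 × 2.995 = 0.86803
Highest is cycle (2) at 1.0219 (>1, arbitrage).

1.0219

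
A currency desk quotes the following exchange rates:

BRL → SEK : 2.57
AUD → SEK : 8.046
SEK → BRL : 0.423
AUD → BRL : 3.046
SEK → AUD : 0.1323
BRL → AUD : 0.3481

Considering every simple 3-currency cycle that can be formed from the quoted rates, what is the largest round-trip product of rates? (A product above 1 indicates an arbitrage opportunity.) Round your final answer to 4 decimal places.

1.1847

AUD→SEK→BRL→AUD: 8.046 × 0.423 × 0.3481 = 1.18474
AUD→BRL→SEK→AUD: 3.046 × 2.57 × 0.1323 = 1.03567
Maximum is AUD→SEK→BRL→AUD at 1.1847; arbitrage exists.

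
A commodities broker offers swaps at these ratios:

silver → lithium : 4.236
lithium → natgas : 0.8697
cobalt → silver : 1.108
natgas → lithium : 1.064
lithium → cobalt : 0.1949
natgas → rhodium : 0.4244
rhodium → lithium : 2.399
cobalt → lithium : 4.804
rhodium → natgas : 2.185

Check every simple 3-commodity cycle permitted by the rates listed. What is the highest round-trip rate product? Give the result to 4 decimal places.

silver→lithium→cobalt→silver: 4.236 × 0.1949 × 1.108 = 0.91476
rhodium→lithium→natgas→rhodium: 2.399 × 0.8697 × 0.4244 = 0.88547
Maximum is silver→lithium→cobalt→silver at 0.9148; no arbitrage — every cycle loses value.

0.9148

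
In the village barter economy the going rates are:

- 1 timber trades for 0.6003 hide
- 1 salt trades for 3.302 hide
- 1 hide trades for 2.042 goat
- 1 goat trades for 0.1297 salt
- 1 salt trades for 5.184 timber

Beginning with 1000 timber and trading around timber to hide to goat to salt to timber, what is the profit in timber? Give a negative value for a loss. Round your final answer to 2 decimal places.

1000 timber × 0.6003 = 600.3 hide
600.3 hide × 2.042 = 1225.8126 goat
1225.8126 goat × 0.1297 = 158.98789422 salt
158.98789422 salt × 5.184 = 824.19324363648 timber
Net change: 824.19324363648 − 1000 = -175.80675636352 timber

-175.81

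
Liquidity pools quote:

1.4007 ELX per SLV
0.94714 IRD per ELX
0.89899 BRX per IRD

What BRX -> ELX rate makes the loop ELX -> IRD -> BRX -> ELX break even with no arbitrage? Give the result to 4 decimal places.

Known legs of the cycle: 0.94714 × 0.89899 = 0.8514693886
For no arbitrage the full-cycle product must be 1, so the missing rate is 1 / 0.8514693886 ≈ 1.174440.

1.1744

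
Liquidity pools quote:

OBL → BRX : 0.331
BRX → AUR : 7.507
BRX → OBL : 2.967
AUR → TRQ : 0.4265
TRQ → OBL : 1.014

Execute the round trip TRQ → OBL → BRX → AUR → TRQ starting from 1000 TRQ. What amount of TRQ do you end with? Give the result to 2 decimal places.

1000 TRQ × 1.014 = 1014 OBL
1014 OBL × 0.331 = 335.634 BRX
335.634 BRX × 7.507 = 2519.604438 AUR
2519.604438 AUR × 0.4265 = 1074.611292807 TRQ

1074.61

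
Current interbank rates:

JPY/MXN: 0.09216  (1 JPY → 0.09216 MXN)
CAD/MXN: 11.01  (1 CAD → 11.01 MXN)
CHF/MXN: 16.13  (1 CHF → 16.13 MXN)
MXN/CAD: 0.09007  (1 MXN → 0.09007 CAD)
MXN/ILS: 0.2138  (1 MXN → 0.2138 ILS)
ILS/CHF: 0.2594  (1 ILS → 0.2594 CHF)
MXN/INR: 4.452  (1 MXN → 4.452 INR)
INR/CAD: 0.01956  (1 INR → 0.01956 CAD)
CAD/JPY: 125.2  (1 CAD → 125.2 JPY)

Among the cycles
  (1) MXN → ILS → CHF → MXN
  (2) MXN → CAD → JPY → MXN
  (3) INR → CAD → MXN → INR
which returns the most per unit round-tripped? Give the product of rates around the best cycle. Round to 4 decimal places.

(1) 0.2138 × 0.2594 × 16.13 = 0.89457
(2) 0.09007 × 125.2 × 0.09216 = 1.03927
(3) 0.01956 × 11.01 × 4.452 = 0.95876
Highest is cycle (2) at 1.0393 (>1, arbitrage).

1.0393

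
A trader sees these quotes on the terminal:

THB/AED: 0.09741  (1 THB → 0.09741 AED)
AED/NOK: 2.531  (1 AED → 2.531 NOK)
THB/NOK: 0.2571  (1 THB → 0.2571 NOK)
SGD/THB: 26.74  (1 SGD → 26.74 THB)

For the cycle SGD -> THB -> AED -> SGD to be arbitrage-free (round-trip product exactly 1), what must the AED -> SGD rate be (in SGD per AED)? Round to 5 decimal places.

Known legs of the cycle: 26.74 × 0.09741 = 2.6047434
For no arbitrage the full-cycle product must be 1, so the missing rate is 1 / 2.6047434 ≈ 0.3839150.

0.38391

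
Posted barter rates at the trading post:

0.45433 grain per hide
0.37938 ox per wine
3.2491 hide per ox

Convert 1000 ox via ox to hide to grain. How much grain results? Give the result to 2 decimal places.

1000 ox × 3.2491 = 3249.1 hide
3249.1 hide × 0.45433 = 1476.163603 grain

1476.16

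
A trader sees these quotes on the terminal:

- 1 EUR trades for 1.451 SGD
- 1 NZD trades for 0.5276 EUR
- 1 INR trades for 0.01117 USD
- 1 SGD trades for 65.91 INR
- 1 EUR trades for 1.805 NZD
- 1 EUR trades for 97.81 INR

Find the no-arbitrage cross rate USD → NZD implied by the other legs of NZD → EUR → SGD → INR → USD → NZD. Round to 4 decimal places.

1.7743

Known legs of the cycle: 0.5276 × 1.451 × 65.91 × 0.01117 = 0.56360739666972
For no arbitrage the full-cycle product must be 1, so the missing rate is 1 / 0.56360739666972 ≈ 1.774285.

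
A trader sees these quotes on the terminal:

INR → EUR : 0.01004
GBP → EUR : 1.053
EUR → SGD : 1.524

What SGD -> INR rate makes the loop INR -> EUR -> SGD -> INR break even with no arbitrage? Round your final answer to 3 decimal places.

Known legs of the cycle: 0.01004 × 1.524 = 0.01530096
For no arbitrage the full-cycle product must be 1, so the missing rate is 1 / 0.01530096 ≈ 65.35538.

65.355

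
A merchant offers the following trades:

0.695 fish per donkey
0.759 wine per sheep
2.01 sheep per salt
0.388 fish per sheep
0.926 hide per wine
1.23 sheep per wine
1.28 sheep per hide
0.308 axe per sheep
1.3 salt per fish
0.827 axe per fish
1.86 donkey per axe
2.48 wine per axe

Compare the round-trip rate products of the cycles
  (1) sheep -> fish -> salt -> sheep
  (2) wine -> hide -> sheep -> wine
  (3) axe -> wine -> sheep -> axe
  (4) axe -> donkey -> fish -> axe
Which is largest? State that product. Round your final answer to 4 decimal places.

1.0691

(1) 0.388 × 1.3 × 2.01 = 1.01384
(2) 0.926 × 1.28 × 0.759 = 0.89963
(3) 2.48 × 1.23 × 0.308 = 0.93952
(4) 1.86 × 0.695 × 0.827 = 1.06906
Highest is cycle (4) at 1.0691 (>1, arbitrage).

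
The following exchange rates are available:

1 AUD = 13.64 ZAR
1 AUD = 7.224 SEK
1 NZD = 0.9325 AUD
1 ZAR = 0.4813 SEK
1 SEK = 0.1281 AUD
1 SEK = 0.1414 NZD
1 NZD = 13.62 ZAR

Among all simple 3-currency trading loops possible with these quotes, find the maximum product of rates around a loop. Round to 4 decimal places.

0.9525

AUD→SEK→NZD→AUD: 7.224 × 0.1414 × 0.9325 = 0.95252
ZAR→SEK→NZD→ZAR: 0.4813 × 0.1414 × 13.62 = 0.92692
ZAR→SEK→AUD→ZAR: 0.4813 × 0.1281 × 13.64 = 0.84097
Maximum is AUD→SEK→NZD→AUD at 0.9525; no arbitrage — every cycle loses value.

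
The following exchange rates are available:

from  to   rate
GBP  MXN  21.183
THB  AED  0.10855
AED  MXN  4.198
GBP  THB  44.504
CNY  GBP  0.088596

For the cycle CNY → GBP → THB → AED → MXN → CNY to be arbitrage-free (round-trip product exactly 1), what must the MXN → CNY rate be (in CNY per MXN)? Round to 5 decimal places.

Known legs of the cycle: 0.088596 × 44.504 × 0.10855 × 4.198 = 1.7967407737664736
For no arbitrage the full-cycle product must be 1, so the missing rate is 1 / 1.7967407737664736 ≈ 0.5565633.

0.55656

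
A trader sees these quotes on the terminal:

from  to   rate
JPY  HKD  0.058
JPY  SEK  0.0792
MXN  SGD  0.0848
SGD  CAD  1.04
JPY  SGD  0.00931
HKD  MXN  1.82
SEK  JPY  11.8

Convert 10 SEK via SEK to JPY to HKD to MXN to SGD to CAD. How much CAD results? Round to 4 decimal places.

1.0985

10 SEK × 11.8 = 118 JPY
118 JPY × 0.058 = 6.844 HKD
6.844 HKD × 1.82 = 12.45608 MXN
12.45608 MXN × 0.0848 = 1.056275584 SGD
1.056275584 SGD × 1.04 = 1.09852660736 CAD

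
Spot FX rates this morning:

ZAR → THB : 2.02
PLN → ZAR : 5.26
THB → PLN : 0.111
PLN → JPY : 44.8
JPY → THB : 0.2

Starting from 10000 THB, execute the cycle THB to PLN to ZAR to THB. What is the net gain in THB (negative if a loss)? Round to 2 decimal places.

10000 THB × 0.111 = 1110 PLN
1110 PLN × 5.26 = 5838.6 ZAR
5838.6 ZAR × 2.02 = 11793.972 THB
Net change: 11793.972 − 10000 = 1793.972 THB

1793.97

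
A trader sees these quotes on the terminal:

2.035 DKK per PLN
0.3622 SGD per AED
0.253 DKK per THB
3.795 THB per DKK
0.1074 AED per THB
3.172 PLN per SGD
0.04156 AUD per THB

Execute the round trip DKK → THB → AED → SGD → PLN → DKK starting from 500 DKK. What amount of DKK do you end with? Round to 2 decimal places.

500 DKK × 3.795 = 1897.5 THB
1897.5 THB × 0.1074 = 203.7915 AED
203.7915 AED × 0.3622 = 73.8132813 SGD
73.8132813 SGD × 3.172 = 234.1357282836 PLN
234.1357282836 PLN × 2.035 = 476.466207057126 DKK

476.47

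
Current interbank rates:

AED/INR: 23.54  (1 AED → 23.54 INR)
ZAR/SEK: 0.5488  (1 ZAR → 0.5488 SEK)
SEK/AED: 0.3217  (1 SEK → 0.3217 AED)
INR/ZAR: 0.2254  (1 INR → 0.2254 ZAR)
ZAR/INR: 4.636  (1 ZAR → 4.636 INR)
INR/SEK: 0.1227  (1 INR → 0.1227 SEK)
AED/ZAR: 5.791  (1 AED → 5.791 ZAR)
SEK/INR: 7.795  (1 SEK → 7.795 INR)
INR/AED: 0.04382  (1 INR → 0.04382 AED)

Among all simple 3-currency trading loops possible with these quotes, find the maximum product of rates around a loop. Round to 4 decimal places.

AED→ZAR→INR→AED: 5.791 × 4.636 × 0.04382 = 1.17644
AED→ZAR→SEK→AED: 5.791 × 0.5488 × 0.3217 = 1.02240
ZAR→SEK→INR→ZAR: 0.5488 × 7.795 × 0.2254 = 0.96424
AED→INR→SEK→AED: 23.54 × 0.1227 × 0.3217 = 0.92918
Maximum is AED→ZAR→INR→AED at 1.1764; arbitrage exists.

1.1764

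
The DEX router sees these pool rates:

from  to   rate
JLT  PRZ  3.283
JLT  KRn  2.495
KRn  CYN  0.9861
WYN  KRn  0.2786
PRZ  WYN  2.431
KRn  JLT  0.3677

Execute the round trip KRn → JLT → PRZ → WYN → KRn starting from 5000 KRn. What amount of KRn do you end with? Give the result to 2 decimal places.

5000 KRn × 0.3677 = 1838.5 JLT
1838.5 JLT × 3.283 = 6035.7955 PRZ
6035.7955 PRZ × 2.431 = 14673.0188605 WYN
14673.0188605 WYN × 0.2786 = 4087.9030545353 KRn

4087.90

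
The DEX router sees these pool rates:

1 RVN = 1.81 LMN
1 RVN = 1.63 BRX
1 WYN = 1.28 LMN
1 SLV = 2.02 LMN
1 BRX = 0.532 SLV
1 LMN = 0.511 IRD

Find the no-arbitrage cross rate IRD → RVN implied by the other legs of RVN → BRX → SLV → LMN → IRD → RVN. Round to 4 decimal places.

1.1172

Known legs of the cycle: 1.63 × 0.532 × 2.02 × 0.511 = 0.8950998952
For no arbitrage the full-cycle product must be 1, so the missing rate is 1 / 0.8950998952 ≈ 1.117194.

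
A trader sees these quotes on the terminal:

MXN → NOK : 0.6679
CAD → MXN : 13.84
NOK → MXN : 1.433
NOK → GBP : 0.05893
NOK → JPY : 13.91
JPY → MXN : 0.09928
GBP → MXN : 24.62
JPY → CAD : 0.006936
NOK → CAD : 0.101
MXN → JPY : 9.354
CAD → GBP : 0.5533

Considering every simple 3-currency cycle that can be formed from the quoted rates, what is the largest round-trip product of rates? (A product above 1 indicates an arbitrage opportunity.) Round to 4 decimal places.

0.9690

NOK→GBP→MXN→NOK: 0.05893 × 24.62 × 0.6679 = 0.96903
NOK→CAD→MXN→NOK: 0.101 × 13.84 × 0.6679 = 0.93362
JPY→MXN→NOK→JPY: 0.09928 × 0.6679 × 13.91 = 0.92236
JPY→CAD→MXN→JPY: 0.006936 × 13.84 × 9.354 = 0.89793
Maximum is NOK→GBP→MXN→NOK at 0.9690; no arbitrage — every cycle loses value.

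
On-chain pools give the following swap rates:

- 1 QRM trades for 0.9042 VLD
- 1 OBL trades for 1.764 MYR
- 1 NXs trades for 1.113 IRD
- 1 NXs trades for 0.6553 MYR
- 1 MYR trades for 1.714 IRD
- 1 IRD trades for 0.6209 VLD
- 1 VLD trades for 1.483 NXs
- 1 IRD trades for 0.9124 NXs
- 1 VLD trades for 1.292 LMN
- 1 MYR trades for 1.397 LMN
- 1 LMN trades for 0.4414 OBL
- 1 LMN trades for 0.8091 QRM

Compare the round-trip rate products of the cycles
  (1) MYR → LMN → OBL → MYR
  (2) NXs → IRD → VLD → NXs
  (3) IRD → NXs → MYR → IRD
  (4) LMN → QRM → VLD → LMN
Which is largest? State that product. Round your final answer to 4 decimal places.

1.0877

(1) 1.397 × 0.4414 × 1.764 = 1.08775
(2) 1.113 × 0.6209 × 1.483 = 1.02484
(3) 0.9124 × 0.6553 × 1.714 = 1.02479
(4) 0.8091 × 0.9042 × 1.292 = 0.94521
Highest is cycle (1) at 1.0877 (>1, arbitrage).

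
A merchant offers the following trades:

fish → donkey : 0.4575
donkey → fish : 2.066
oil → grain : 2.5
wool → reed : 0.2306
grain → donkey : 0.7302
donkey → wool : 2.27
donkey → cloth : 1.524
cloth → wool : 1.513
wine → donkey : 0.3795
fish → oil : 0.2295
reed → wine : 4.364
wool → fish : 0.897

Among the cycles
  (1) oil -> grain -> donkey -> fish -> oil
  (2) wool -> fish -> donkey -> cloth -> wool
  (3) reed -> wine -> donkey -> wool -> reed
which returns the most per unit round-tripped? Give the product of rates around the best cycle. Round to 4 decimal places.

0.9463

(1) 2.5 × 0.7302 × 2.066 × 0.2295 = 0.86556
(2) 0.897 × 0.4575 × 1.524 × 1.513 = 0.94625
(3) 4.364 × 0.3795 × 2.27 × 0.2306 = 0.86693
Highest is cycle (2) at 0.9463 (≤1, no arbitrage).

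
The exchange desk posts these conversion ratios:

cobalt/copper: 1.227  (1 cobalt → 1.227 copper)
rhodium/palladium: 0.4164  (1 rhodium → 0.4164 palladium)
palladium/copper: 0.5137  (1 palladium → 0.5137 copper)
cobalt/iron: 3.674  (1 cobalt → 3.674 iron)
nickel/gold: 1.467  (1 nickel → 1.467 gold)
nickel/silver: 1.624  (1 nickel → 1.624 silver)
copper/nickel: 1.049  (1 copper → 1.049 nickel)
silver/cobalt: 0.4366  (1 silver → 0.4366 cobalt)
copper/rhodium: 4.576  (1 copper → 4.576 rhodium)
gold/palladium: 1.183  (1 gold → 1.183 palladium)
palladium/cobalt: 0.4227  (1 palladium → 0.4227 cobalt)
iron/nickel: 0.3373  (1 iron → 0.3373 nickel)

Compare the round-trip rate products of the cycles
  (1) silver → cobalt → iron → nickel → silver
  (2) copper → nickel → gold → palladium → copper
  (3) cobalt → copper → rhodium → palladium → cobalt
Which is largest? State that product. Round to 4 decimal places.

0.9883

(1) 0.4366 × 3.674 × 0.3373 × 1.624 = 0.87867
(2) 1.049 × 1.467 × 1.183 × 0.5137 = 0.93519
(3) 1.227 × 4.576 × 0.4164 × 0.4227 = 0.98827
Highest is cycle (3) at 0.9883 (≤1, no arbitrage).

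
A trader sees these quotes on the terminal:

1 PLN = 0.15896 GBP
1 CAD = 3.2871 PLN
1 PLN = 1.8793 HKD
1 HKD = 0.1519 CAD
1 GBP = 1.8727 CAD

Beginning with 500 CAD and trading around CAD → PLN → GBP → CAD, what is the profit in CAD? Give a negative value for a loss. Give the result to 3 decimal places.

-10.741

500 CAD × 3.2871 = 1643.55 PLN
1643.55 PLN × 0.15896 = 261.258708 GBP
261.258708 GBP × 1.8727 = 489.2591824716 CAD
Net change: 489.2591824716 − 500 = -10.7408175284 CAD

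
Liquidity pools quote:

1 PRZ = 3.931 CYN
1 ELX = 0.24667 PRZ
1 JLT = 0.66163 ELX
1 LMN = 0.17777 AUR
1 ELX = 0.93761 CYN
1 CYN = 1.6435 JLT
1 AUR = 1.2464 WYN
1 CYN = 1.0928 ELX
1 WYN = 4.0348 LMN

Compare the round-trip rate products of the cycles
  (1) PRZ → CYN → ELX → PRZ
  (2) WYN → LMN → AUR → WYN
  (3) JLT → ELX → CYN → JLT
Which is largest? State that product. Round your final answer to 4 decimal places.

(1) 3.931 × 1.0928 × 0.24667 = 1.05964
(2) 4.0348 × 0.17777 × 1.2464 = 0.89400
(3) 0.66163 × 0.93761 × 1.6435 = 1.01955
Highest is cycle (1) at 1.0596 (>1, arbitrage).

1.0596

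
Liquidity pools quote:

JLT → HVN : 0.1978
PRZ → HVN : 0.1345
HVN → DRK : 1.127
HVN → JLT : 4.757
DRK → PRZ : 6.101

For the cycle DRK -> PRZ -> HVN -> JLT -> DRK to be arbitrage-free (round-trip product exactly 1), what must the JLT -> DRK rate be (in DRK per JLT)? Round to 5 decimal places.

0.25618

Known legs of the cycle: 6.101 × 0.1345 × 4.757 = 3.9035204665
For no arbitrage the full-cycle product must be 1, so the missing rate is 1 / 3.9035204665 ≈ 0.2561790.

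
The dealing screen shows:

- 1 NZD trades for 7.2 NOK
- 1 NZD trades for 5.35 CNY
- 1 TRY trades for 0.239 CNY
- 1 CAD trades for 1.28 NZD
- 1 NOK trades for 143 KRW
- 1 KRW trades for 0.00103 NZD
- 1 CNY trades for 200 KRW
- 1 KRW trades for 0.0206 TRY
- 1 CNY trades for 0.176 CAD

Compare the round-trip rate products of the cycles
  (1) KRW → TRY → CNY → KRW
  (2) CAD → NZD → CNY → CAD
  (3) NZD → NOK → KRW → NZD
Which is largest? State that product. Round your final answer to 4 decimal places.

(1) 0.0206 × 0.239 × 200 = 0.98468
(2) 1.28 × 5.35 × 0.176 = 1.20525
(3) 7.2 × 143 × 0.00103 = 1.06049
Highest is cycle (2) at 1.2052 (>1, arbitrage).

1.2052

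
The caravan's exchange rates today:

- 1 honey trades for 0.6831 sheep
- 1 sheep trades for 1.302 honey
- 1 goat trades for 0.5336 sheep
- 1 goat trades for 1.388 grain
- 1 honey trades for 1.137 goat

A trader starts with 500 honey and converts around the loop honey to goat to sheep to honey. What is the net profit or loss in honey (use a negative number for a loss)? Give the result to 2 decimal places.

500 honey × 1.137 = 568.5 goat
568.5 goat × 0.5336 = 303.3516 sheep
303.3516 sheep × 1.302 = 394.9637832 honey
Net change: 394.9637832 − 500 = -105.0362168 honey

-105.04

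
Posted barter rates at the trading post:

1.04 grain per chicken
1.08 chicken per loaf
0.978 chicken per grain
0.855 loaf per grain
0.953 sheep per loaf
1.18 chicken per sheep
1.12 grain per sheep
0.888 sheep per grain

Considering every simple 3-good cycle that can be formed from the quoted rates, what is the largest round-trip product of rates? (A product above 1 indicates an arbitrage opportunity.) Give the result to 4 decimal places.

grain→sheep→chicken→grain: 0.888 × 1.18 × 1.04 = 1.08975
grain→loaf→chicken→grain: 0.855 × 1.08 × 1.04 = 0.96034
grain→loaf→sheep→grain: 0.855 × 0.953 × 1.12 = 0.91259
Maximum is grain→sheep→chicken→grain at 1.0898; arbitrage exists.

1.0898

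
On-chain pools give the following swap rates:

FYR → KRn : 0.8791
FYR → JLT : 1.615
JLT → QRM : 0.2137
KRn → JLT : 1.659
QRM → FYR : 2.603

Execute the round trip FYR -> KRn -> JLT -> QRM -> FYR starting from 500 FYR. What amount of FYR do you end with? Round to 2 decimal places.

500 FYR × 0.8791 = 439.55 KRn
439.55 KRn × 1.659 = 729.21345 JLT
729.21345 JLT × 0.2137 = 155.832914265 QRM
155.832914265 QRM × 2.603 = 405.633075831795 FYR

405.63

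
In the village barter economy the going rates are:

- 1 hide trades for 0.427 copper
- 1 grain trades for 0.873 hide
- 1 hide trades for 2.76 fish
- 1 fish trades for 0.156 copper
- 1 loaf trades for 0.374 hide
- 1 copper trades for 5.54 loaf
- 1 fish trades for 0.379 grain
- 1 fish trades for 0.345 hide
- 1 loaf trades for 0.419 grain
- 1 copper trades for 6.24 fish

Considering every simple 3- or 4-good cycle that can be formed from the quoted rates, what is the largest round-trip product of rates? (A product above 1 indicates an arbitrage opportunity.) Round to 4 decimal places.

hide→copper→fish→hide: 0.427 × 6.24 × 0.345 = 0.91925
hide→fish→grain→hide: 2.76 × 0.379 × 0.873 = 0.91319
loaf→hide→fish→copper→loaf: 0.374 × 2.76 × 0.156 × 5.54 = 0.89210
loaf→hide→copper→loaf: 0.374 × 0.427 × 5.54 = 0.88473
hide→copper→fish→grain→hide: 0.427 × 6.24 × 0.379 × 0.873 = 0.88159
loaf→grain→hide→copper→loaf: 0.419 × 0.873 × 0.427 × 5.54 = 0.86530
Maximum is hide→copper→fish→hide at 0.9192; no arbitrage — every cycle loses value.

0.9192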